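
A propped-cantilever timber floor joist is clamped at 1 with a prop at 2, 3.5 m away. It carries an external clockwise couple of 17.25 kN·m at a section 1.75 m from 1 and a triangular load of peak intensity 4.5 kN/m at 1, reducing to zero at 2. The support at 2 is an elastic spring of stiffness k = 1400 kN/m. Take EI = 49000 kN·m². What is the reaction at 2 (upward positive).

Release the roller at 2. Primary structure: cantilever fixed at 1.
Downward deflection at the released point 2 due to the loads:
  clockwise couple 17.25 at a = 1.75: M₀a(2L − a)/(2EI) = 79.24/EI
  triangular load, peak 4.5 at the fixed end: w₀L⁴/(30EI) = 22.51/EI
  δ_0 = 101.8/EI
Tip deflection under a unit load at 2: L³/(3EI) = 14.29/EI.
With EI = 49000 kN·m²: δ_0 = 0.002077 m and δ_{22} = 0.000292 m/kN.
Compatibility — the spring shortens by R_2/k under the reaction it provides: δ_0 − R_2·δ_{22} = R_2/k. With 1/k = 0.000714 m/kN, R_2 = δ_0 / (δ_{22} + 1/k) = 0.002077 / (0.000292 + 0.000714) = 2.064 kN.

R_2 = 2.064 kN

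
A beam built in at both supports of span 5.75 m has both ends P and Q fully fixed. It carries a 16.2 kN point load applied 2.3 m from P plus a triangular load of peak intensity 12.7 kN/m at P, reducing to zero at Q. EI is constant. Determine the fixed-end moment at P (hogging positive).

M_P = 34.41 kN·m

Take the two fixed-end moments M_P, M_Q as redundants; the released structure is the simple span PQ.
Simple-span end rotations at P and Q under the given loads:
  at P: point load 16.2 at a = 2.3: Pab(L + b)/(6LEI) = 34.28/EI
  at Q: point load 16.2 at a = 2.3: Pab(L + a)/(6LEI) = 29.99/EI
  at P: triangular load, peak 12.7: w₀L³/(45EI) = 53.65/EI
  at Q: triangular load, peak 12.7: 7w₀L³/(360EI) = 46.95/EI
  θ_P0 = 87.93/EI,  θ_Q0 = 76.94/EI
Flexibility coefficients: a unit moment at one end gives L/(3EI) there and L/(6EI) at the far end, so f₁₁ = f₂₂ = 1.917/EI and f₁₂ = f₂₁ = 0.9583/EI.
Compatibility — zero rotation at each built-in end:
  1.917 M_P + 0.9583 M_Q = 87.93
  0.9583 M_P + 1.917 M_Q = 76.94
Solving the pair gives M_P = 34.41 kN·m and M_Q = 22.94 kN·m (hogging).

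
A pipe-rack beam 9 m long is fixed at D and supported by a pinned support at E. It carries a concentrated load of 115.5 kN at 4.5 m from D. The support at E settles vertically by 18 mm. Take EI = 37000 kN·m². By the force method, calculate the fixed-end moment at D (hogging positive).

Remove the prop at E; the released (primary) structure is a cantilever built in at D.
Downward deflection at the released point E due to the loads:
  point load 115.5 at a = 4.5: Pa²(3L − a)/(6EI) = 8771/EI
Flexibility coefficient — unit upward force at E: δ_{EE} = L³/(3EI) = 243/EI.
With EI = 37000 kN·m²: δ_0 = 0.23705 m and δ_{EE} = 0.006568 m/kN.
Compatibility — the beam at E must follow the support down by 0.018 m: δ_0 − R_E·δ_{EE} = 0.018, so R_E = (0.23705 − 0.018)/0.006568 = 33.35 kN.
Moment equilibrium about D: M_D = Σ(load moments about D) − R_E·L = 519.8 − 33.35×9 = 219.6 kN·m.

M_D = 219.6 kN·m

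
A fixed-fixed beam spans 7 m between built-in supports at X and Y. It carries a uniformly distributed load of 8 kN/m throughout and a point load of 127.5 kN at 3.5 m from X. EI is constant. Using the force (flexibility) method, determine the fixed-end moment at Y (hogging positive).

M_Y = 144.2 kN·m

Release both end moments; the primary structure is a simply-supported span XY with redundants M_X and M_Y.
Simple-span end rotations at X and Y under the given loads:
  at X: UDL 8: wL³/(24EI) = 114.3/EI
  at Y: UDL 8: wL³/(24EI) = 114.3/EI
  at X: point load 127.5 at a = 3.5: Pab(L + b)/(6LEI) = 390.5/EI
  at Y: point load 127.5 at a = 3.5: Pab(L + a)/(6LEI) = 390.5/EI
  θ_X0 = 504.8/EI,  θ_Y0 = 504.8/EI
Flexibility coefficients: a unit moment at one end gives L/(3EI) there and L/(6EI) at the far end, so f₁₁ = f₂₂ = 2.333/EI and f₁₂ = f₂₁ = 1.167/EI.
Compatibility — zero rotation at each built-in end:
  2.333 M_X + 1.167 M_Y = 504.8
  1.167 M_X + 2.333 M_Y = 504.8
Solving the pair gives M_X = 144.2 kN·m and M_Y = 144.2 kN·m (hogging).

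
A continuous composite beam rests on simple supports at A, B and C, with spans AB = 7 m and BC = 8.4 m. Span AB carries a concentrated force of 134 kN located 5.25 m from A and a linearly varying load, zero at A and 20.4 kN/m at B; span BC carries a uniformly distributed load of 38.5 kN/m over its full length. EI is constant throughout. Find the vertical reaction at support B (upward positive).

R_B = 384.6 kN

Release continuity at B by inserting a hinge; the redundant is the internal moment M_B. The primary structure is two simply-supported spans AB and BC.
Discontinuity in slope at B on the released structure — sum the simple-span end rotations:
  span AB: point load 134 at a = 5.25: Pab(L + a)/(6LEI) = 359.1/EI
  span AB: triangular load, peak 20.4: w₀L³/(45EI) = 155.5/EI
  span BC: UDL 38.5: wL³/(24EI) = 950.8/EI
  relative rotation θ_0 = (514.6 + 950.8)/EI = 1465/EI
A unit hogging moment at B produces rotation L₁/(3EI) + L₂/(3EI) = 5.133/EI.
Compatibility: M_B·(L₁+L₂)/(3EI) = θ_0, giving M_B = 285.5 kN·m (hogging).
Span AB, ΣM about A with M_B applied at B: R_B^{AB}·7 = 1037 + 285.5, so R_B^{AB} = 188.9 kN and R_A = 205.4 − 188.9 = 16.52 kN.
Span BC, ΣM about C: R_B^{BC}·8.4 = 1358 + 285.5, so R_B^{BC} = 195.7 kN and R_C = 323.4 − 195.7 = 127.7 kN.
R_B = 188.9 + 195.7 = 384.6 kN.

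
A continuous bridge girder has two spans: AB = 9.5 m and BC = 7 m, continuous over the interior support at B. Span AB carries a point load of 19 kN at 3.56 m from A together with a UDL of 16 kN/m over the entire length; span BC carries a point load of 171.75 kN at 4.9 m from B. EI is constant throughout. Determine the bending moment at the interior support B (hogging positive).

Release continuity at B by inserting a hinge; the redundant is the internal moment M_B. The primary structure is two simply-supported spans AB and BC.
Discontinuity in slope at B on the released structure — sum the simple-span end rotations:
  span AB: point load 19 at a = 3.56: Pab(L + a)/(6LEI) = 92.06/EI
  span AB: UDL 16: wL³/(24EI) = 571.6/EI
  span BC: point load 171.75 at a = 4.9: Pab(L + b)/(6LEI) = 382.9/EI
  relative rotation θ_0 = (663.6 + 382.9)/EI = 1047/EI
A unit hogging moment at B produces rotation L₁/(3EI) + L₂/(3EI) = 5.5/EI.
Slope continuity at B: θ_0 = M_B·5.5/EI, so M_B = 1047/5.5 = 190.3 kN·m (hogging).

M_B = 190.3 kN·m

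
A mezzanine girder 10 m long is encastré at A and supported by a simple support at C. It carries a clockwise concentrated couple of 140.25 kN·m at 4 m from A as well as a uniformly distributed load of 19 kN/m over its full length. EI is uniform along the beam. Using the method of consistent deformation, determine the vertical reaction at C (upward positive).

Choose R_C as the redundant. The primary structure is the cantilever fixed at A.
Deflection at C on the released cantilever, summing each load's contribution:
  clockwise couple 140.25 at a = 4: M₀a(2L − a)/(2EI) = 4488/EI
  UDL 19: wL⁴/(8EI) = 23750/EI
  δ_0 = 28238/EI
Tip deflection under a unit load at C: L³/(3EI) = 333.3/EI.
Compatibility at C: δ_0 − R_C·δ_{CC} = 0, so R_C = 28238/333.3 = 84.71 kN.

R_C = 84.71 kN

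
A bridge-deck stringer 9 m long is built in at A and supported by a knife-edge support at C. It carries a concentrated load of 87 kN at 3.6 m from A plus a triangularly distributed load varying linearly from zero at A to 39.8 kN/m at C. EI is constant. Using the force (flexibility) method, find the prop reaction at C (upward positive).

R_C = 116.6 kN

Choose R_C as the redundant. The primary structure is the cantilever fixed at A.
Deflection at C on the released cantilever, summing each load's contribution:
  point load 87 at a = 3.6: Pa²(3L − a)/(6EI) = 4397/EI
  triangular load, peak 39.8 at the free end: 11w₀L⁴/(120EI) = 23937/EI
  δ_0 = 28334/EI
Flexibility coefficient — unit upward force at C: δ_{CC} = L³/(3EI) = 243/EI.
Compatibility at C: δ_0 − R_C·δ_{CC} = 0, so R_C = 28334/243 = 116.6 kN.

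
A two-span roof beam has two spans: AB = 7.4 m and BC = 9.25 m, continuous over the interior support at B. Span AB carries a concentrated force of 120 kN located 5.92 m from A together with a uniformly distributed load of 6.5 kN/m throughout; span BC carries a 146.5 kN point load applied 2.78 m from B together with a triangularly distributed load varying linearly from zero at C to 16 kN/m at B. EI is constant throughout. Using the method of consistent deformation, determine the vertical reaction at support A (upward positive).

Take M_B as the redundant. Released structure: two simple spans AB and BC with a hinge at B.
Discontinuity in slope at B on the released structure — sum the simple-span end rotations:
  span AB: point load 120 at a = 5.92: Pab(L + a)/(6LEI) = 315.4/EI
  span AB: UDL 6.5: wL³/(24EI) = 109.7/EI
  span BC: point load 146.5 at a = 2.78: Pab(L + b)/(6LEI) = 746.4/EI
  span BC: triangular load, peak 16: w₀L³/(45EI) = 281.4/EI
  relative rotation θ_0 = (425.2 + 1028)/EI = 1453/EI
A unit hogging moment at B produces rotation L₁/(3EI) + L₂/(3EI) = 5.55/EI.
Slope continuity at B: θ_0 = M_B·5.55/EI, so M_B = 1453/5.55 = 261.8 kN·m (hogging).
Span AB, ΣM about A with M_B applied at B: R_B^{AB}·7.4 = 888.4 + 261.8, so R_B^{AB} = 155.4 kN and R_A = 168.1 − 155.4 = 12.67 kN.

R_A = 12.67 kN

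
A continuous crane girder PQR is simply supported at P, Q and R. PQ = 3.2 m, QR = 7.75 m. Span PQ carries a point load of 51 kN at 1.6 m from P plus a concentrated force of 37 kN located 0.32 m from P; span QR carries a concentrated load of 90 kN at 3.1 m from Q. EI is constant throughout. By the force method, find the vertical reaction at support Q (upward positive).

R_Q = 129.8 kN

Release continuity at Q by inserting a hinge; the redundant is the internal moment M_Q. The primary structure is two simply-supported spans PQ and QR.
End slopes at the hinge Q, treating each span as simply supported:
  span PQ: point load 51 at a = 1.6: Pab(L + a)/(6LEI) = 32.64/EI
  span PQ: point load 37 at a = 0.32: Pab(L + a)/(6LEI) = 6.252/EI
  span QR: point load 90 at a = 3.1: Pab(L + b)/(6LEI) = 346/EI
  relative rotation θ_0 = (38.89 + 346)/EI = 384.9/EI
A unit hogging moment at Q produces rotation L₁/(3EI) + L₂/(3EI) = 3.65/EI.
Compatibility: M_Q·(L₁+L₂)/(3EI) = θ_0, giving M_Q = 105.4 kN·m (hogging).
Span PQ, ΣM about P with M_Q applied at Q: R_Q^{PQ}·3.2 = 93.44 + 105.4, so R_Q^{PQ} = 62.15 kN and R_P = 88 − 62.15 = 25.85 kN.
Span QR, ΣM about R: R_Q^{QR}·7.75 = 418.5 + 105.4, so R_Q^{QR} = 67.61 kN and R_R = 90 − 67.61 = 22.39 kN.
R_Q = 62.15 + 67.61 = 129.8 kN.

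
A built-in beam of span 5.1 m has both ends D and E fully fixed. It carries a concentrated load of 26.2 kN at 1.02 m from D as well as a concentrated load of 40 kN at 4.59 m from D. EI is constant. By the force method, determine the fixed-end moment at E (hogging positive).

Release both end moments; the primary structure is a simply-supported span DE with redundants M_D and M_E.
End rotations of the released simple span under the applied load (×1/EI):
  at D: point load 26.2 at a = 1.02: Pab(L + b)/(6LEI) = 32.71/EI
  at E: point load 26.2 at a = 1.02: Pab(L + a)/(6LEI) = 21.81/EI
  at D: point load 40 at a = 4.59: Pab(L + b)/(6LEI) = 17.17/EI
  at E: point load 40 at a = 4.59: Pab(L + a)/(6LEI) = 29.65/EI
  θ_D0 = 49.88/EI,  θ_E0 = 51.46/EI
Flexibility coefficients: a unit moment at one end gives L/(3EI) there and L/(6EI) at the far end, so f₁₁ = f₂₂ = 1.7/EI and f₁₂ = f₂₁ = 0.85/EI.
Compatibility — zero rotation at each built-in end:
  1.7 M_D + 0.85 M_E = 49.88
  0.85 M_D + 1.7 M_E = 51.46
Solving the pair gives M_D = 18.94 kN·m and M_E = 20.8 kN·m (hogging).

M_E = 20.8 kN·m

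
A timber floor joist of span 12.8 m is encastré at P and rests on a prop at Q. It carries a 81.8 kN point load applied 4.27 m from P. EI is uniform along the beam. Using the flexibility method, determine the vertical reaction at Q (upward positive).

R_Q = 12.14 kN

Choose R_Q as the redundant. The primary structure is the cantilever fixed at P.
Downward deflection at the released point Q due to the loads:
  point load 81.8 at a = 4.27: Pa²(3L − a)/(6EI) = 8484/EI
Flexibility coefficient — unit upward force at Q: δ_{QQ} = L³/(3EI) = 699.1/EI.
Compatibility at Q: δ_0 − R_Q·δ_{QQ} = 0, so R_Q = 8484/699.1 = 12.14 kN.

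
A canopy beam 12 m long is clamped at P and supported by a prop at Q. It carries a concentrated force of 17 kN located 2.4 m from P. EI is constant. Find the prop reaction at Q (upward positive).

Take the reaction at Q as the redundant and release it; the primary structure is a cantilever fixed at P.
Deflection at Q on the released cantilever, summing each load's contribution:
  point load 17 at a = 2.4: Pa²(3L − a)/(6EI) = 548.4/EI
Tip deflection under a unit load at Q: L³/(3EI) = 576/EI.
Compatibility at Q: δ_0 − R_Q·δ_{QQ} = 0, so R_Q = 548.4/576 = 0.952 kN.

R_Q = 0.952 kN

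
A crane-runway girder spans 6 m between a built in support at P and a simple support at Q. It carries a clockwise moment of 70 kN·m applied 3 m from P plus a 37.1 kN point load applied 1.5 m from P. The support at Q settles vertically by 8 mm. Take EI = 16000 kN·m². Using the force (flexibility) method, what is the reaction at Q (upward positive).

Remove the prop at Q; the released (primary) structure is a cantilever built in at P.
Downward deflection at the released point Q due to the loads:
  clockwise couple 70 at a = 3: M₀a(2L − a)/(2EI) = 945/EI
  point load 37.1 at a = 1.5: Pa²(3L − a)/(6EI) = 229.6/EI
  δ_0 = 1175/EI
Tip deflection under a unit load at Q: L³/(3EI) = 72/EI.
With EI = 16000 kN·m²: δ_0 = 0.07341 m and δ_{QQ} = 0.0045 m/kN.
Compatibility — the beam at Q must follow the support down by 0.008 m: δ_0 − R_Q·δ_{QQ} = 0.008, so R_Q = (0.07341 − 0.008)/0.0045 = 14.54 kN.

R_Q = 14.54 kN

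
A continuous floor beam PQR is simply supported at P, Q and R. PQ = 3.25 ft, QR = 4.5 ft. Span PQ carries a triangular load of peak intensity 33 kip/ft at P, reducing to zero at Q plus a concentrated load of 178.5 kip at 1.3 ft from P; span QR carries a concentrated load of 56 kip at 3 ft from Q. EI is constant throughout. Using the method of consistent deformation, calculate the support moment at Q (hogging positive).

Insert a hinge at Q; M_Q is the redundant, and each span becomes simply supported.
End slopes at the hinge Q, treating each span as simply supported:
  span PQ: triangular load, peak 33: 7w₀L³/(360EI) = 22.03/EI
  span PQ: point load 178.5 at a = 1.3: Pab(L + a)/(6LEI) = 105.6/EI
  span QR: point load 56 at a = 3: Pab(L + b)/(6LEI) = 56/EI
  relative rotation θ_0 = (127.6 + 56)/EI = 183.6/EI
A unit hogging moment at Q produces rotation L₁/(3EI) + L₂/(3EI) = 2.583/EI.
Slope continuity at Q: θ_0 = M_Q·2.583/EI, so M_Q = 183.6/2.583 = 71.07 kip·ft (hogging).

M_Q = 71.07 kip·ft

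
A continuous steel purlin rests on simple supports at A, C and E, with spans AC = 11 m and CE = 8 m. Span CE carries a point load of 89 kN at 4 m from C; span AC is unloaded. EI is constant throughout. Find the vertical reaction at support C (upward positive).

R_C = 56.64 kN

Release continuity at C by inserting a hinge; the redundant is the internal moment M_C. The primary structure is two simply-supported spans AC and CE.
Discontinuity in slope at C on the released structure — sum the simple-span end rotations:
  span CE: point load 89 at a = 4: Pab(L + b)/(6LEI) = 356/EI
  relative rotation θ_0 = (0 + 356)/EI = 356/EI
A unit hogging moment at C produces rotation L₁/(3EI) + L₂/(3EI) = 6.333/EI.
Slope continuity at C: θ_0 = M_C·6.333/EI, so M_C = 356/6.333 = 56.21 kN·m (hogging).
Span AC, ΣM about A with M_C applied at C: R_C^{AC}·11 = 0 + 56.21, so R_C^{AC} = 5.11 kN and R_A = 0 − 5.11 = -5.11 kN.
Span CE, ΣM about E: R_C^{CE}·8 = 356 + 56.21, so R_C^{CE} = 51.53 kN and R_E = 89 − 51.53 = 37.47 kN.
R_C = 5.11 + 51.53 = 56.64 kN.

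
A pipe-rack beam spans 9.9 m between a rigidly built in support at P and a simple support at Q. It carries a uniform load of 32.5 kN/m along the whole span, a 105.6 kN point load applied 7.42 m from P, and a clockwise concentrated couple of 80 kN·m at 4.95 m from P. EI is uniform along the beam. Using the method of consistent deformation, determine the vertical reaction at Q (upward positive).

Remove the prop at Q; the released (primary) structure is a cantilever built in at P.
Primary-structure tip deflection at Q by superposition:
  UDL 32.5: wL⁴/(8EI) = 39024/EI
  point load 105.6 at a = 7.42: Pa²(3L − a)/(6EI) = 21589/EI
  clockwise couple 80 at a = 4.95: M₀a(2L − a)/(2EI) = 2940/EI
  δ_0 = 63554/EI
Tip deflection under a unit load at Q: L³/(3EI) = 323.4/EI.
The prop prevents deflection at Q: R_Q = δ_0/δ_{QQ} = 63554/323.4 = 196.5 kN.

R_Q = 196.5 kN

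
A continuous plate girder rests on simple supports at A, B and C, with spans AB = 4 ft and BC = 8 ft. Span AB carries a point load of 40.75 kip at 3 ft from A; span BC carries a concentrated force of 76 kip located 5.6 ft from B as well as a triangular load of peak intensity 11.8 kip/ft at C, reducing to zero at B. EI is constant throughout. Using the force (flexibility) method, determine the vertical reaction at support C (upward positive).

Take M_B as the redundant. Released structure: two simple spans AB and BC with a hinge at B.
Rotations at B on the released spans (each span's end-slope, ×1/EI):
  span AB: point load 40.75 at a = 3: Pab(L + a)/(6LEI) = 35.66/EI
  span BC: point load 76 at a = 5.6: Pab(L + b)/(6LEI) = 221.3/EI
  span BC: triangular load, peak 11.8: 7w₀L³/(360EI) = 117.5/EI
  relative rotation θ_0 = (35.66 + 338.8)/EI = 374.4/EI
A unit hogging moment at B produces rotation L₁/(3EI) + L₂/(3EI) = 4/EI.
Slope continuity at B: θ_0 = M_B·4/EI, so M_B = 374.4/4 = 93.61 kip·ft (hogging).
Span BC, ΣM about C: R_B^{BC}·8 = 308.3 + 93.61, so R_B^{BC} = 50.23 kip and R_C = 123.2 − 50.23 = 72.97 kip.

R_C = 72.97 kip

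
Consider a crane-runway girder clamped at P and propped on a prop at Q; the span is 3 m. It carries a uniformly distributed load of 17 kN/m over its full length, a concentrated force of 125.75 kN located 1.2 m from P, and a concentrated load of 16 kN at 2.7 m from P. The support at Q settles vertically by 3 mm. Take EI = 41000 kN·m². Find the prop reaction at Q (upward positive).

R_Q = 45.22 kN

Release the roller at Q. Primary structure: cantilever fixed at P.
Deflection at Q on the released cantilever, summing each load's contribution:
  UDL 17: wL⁴/(8EI) = 172.1/EI
  point load 125.75 at a = 1.2: Pa²(3L − a)/(6EI) = 235.4/EI
  point load 16 at a = 2.7: Pa²(3L − a)/(6EI) = 122.5/EI
  δ_0 = 530/EI
Flexibility coefficient — unit upward force at Q: δ_{QQ} = L³/(3EI) = 9/EI.
With EI = 41000 kN·m²: δ_0 = 0.012927 m and δ_{QQ} = 0.00022 m/kN.
Compatibility — the beam at Q must follow the support down by 0.003 m: δ_0 − R_Q·δ_{QQ} = 0.003, so R_Q = (0.012927 − 0.003)/0.00022 = 45.22 kN.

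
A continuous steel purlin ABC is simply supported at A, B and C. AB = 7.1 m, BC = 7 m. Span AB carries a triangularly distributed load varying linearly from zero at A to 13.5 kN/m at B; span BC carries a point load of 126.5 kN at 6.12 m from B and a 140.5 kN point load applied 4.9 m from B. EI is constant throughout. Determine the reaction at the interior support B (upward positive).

Release continuity at B by inserting a hinge; the redundant is the internal moment M_B. The primary structure is two simply-supported spans AB and BC.
Rotations at B on the released spans (each span's end-slope, ×1/EI):
  span AB: triangular load, peak 13.5: w₀L³/(45EI) = 107.4/EI
  span BC: point load 126.5 at a = 6.12: Pab(L + b)/(6LEI) = 127.8/EI
  span BC: point load 140.5 at a = 4.9: Pab(L + b)/(6LEI) = 313.2/EI
  relative rotation θ_0 = (107.4 + 441.1)/EI = 548.4/EI
A unit hogging moment at B produces rotation L₁/(3EI) + L₂/(3EI) = 4.7/EI.
Compatibility: M_B·(L₁+L₂)/(3EI) = θ_0, giving M_B = 116.7 kN·m (hogging).
Span AB, ΣM about A with M_B applied at B: R_B^{AB}·7.1 = 226.8 + 116.7, so R_B^{AB} = 48.39 kN and R_A = 47.92 − 48.39 = -0.4601 kN.
Span BC, ΣM about C: R_B^{BC}·7 = 406.4 + 116.7, so R_B^{BC} = 74.72 kN and R_C = 267 − 74.72 = 192.3 kN.
R_B = 48.39 + 74.72 = 123.1 kN.

R_B = 123.1 kN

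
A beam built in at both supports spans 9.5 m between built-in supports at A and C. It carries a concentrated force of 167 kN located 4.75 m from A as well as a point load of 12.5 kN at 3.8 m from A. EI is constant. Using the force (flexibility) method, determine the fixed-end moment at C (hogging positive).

M_C = 209.7 kN·m

Take the two fixed-end moments M_A, M_C as redundants; the released structure is the simple span AC.
On the primary (simply-supported) span, the end slopes from the loading are:
  at A: point load 167 at a = 4.75: Pab(L + b)/(6LEI) = 942/EI
  at C: point load 167 at a = 4.75: Pab(L + a)/(6LEI) = 942/EI
  at A: point load 12.5 at a = 3.8: Pab(L + b)/(6LEI) = 72.2/EI
  at C: point load 12.5 at a = 3.8: Pab(L + a)/(6LEI) = 63.17/EI
  θ_A0 = 1014/EI,  θ_C0 = 1005/EI
Flexibility coefficients: a unit moment at one end gives L/(3EI) there and L/(6EI) at the far end, so f₁₁ = f₂₂ = 3.167/EI and f₁₂ = f₂₁ = 1.583/EI.
Compatibility — zero rotation at each built-in end:
  3.167 M_A + 1.583 M_C = 1014
  1.583 M_A + 3.167 M_C = 1005
Solving the pair gives M_A = 215.4 kN·m and M_C = 209.7 kN·m (hogging).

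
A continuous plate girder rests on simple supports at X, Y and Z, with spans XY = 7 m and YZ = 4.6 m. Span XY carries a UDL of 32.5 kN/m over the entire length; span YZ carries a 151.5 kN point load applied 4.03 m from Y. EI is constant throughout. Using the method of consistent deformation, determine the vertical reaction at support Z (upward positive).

Release continuity at Y by inserting a hinge; the redundant is the internal moment M_Y. The primary structure is two simply-supported spans XY and YZ.
Rotations at Y on the released spans (each span's end-slope, ×1/EI):
  span XY: UDL 32.5: wL³/(24EI) = 464.5/EI
  span YZ: point load 151.5 at a = 4.03: Pab(L + b)/(6LEI) = 65.19/EI
  relative rotation θ_0 = (464.5 + 65.19)/EI = 529.7/EI
A unit hogging moment at Y produces rotation L₁/(3EI) + L₂/(3EI) = 3.867/EI.
Slope continuity at Y: θ_0 = M_Y·3.867/EI, so M_Y = 529.7/3.867 = 137 kN·m (hogging).
Span YZ, ΣM about Z: R_Y^{YZ}·4.6 = 86.36 + 137, so R_Y^{YZ} = 48.55 kN and R_Z = 151.5 − 48.55 = 102.9 kN.

R_Z = 102.9 kN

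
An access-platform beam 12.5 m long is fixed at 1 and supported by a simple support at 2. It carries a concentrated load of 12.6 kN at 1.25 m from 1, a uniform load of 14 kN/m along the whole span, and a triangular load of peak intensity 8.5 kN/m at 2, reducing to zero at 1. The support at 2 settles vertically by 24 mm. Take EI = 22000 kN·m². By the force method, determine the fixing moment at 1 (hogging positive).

Release the roller at 2. Primary structure: cantilever fixed at 1.
Downward deflection at the released point 2 due to the loads:
  point load 12.6 at a = 1.25: Pa²(3L − a)/(6EI) = 118.9/EI
  UDL 14: wL⁴/(8EI) = 42725/EI
  triangular load, peak 8.5 at the free end: 11w₀L⁴/(120EI) = 19023/EI
  δ_0 = 61866/EI
Flexibility coefficient — unit upward force at 2: δ_{22} = L³/(3EI) = 651/EI.
With EI = 22000 kN·m²: δ_0 = 2.8121 m and δ_{22} = 0.029593 m/kN.
Compatibility — the beam at 2 must follow the support down by 0.024 m: δ_0 − R_2·δ_{22} = 0.024, so R_2 = (2.8121 − 0.024)/0.029593 = 94.22 kN.
Moment equilibrium about 1: M_1 = Σ(load moments about 1) − R_2·L = 1552 − 94.22×12.5 = 374.5 kN·m.

M_1 = 374.5 kN·m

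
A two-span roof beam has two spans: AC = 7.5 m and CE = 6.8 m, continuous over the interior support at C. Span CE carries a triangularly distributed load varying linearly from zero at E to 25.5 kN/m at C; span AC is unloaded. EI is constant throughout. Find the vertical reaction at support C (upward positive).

Insert a hinge at C; M_C is the redundant, and each span becomes simply supported.
Discontinuity in slope at C on the released structure — sum the simple-span end rotations:
  span CE: triangular load, peak 25.5: w₀L³/(45EI) = 178.2/EI
  relative rotation θ_0 = (0 + 178.2)/EI = 178.2/EI
A unit hogging moment at C produces rotation L₁/(3EI) + L₂/(3EI) = 4.767/EI.
Slope continuity at C: θ_0 = M_C·4.767/EI, so M_C = 178.2/4.767 = 37.38 kN·m (hogging).
Span AC, ΣM about A with M_C applied at C: R_C^{AC}·7.5 = 0 + 37.38, so R_C^{AC} = 4.984 kN and R_A = 0 − 4.984 = -4.984 kN.
Span CE, ΣM about E: R_C^{CE}·6.8 = 393 + 37.38, so R_C^{CE} = 63.3 kN and R_E = 86.7 − 63.3 = 23.4 kN.
R_C = 4.984 + 63.3 = 68.28 kN.

R_C = 68.28 kN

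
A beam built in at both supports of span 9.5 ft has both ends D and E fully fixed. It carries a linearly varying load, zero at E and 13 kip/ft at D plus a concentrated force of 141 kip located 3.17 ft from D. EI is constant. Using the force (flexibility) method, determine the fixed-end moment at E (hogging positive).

Take the two fixed-end moments M_D, M_E as redundants; the released structure is the simple span DE.
End rotations of the released simple span under the applied load (×1/EI):
  at D: triangular load, peak 13: w₀L³/(45EI) = 247.7/EI
  at E: triangular load, peak 13: 7w₀L³/(360EI) = 216.7/EI
  at D: point load 141 at a = 3.17: Pab(L + b)/(6LEI) = 785.8/EI
  at E: point load 141 at a = 3.17: Pab(L + a)/(6LEI) = 628.9/EI
  θ_D0 = 1033/EI,  θ_E0 = 845.6/EI
Flexibility coefficients: a unit moment at one end gives L/(3EI) there and L/(6EI) at the far end, so f₁₁ = f₂₂ = 3.167/EI and f₁₂ = f₂₁ = 1.583/EI.
Compatibility — zero rotation at each built-in end:
  3.167 M_D + 1.583 M_E = 1033
  1.583 M_D + 3.167 M_E = 845.6
Solving the pair gives M_D = 257.1 kip·ft and M_E = 138.5 kip·ft (hogging).

M_E = 138.5 kip·ft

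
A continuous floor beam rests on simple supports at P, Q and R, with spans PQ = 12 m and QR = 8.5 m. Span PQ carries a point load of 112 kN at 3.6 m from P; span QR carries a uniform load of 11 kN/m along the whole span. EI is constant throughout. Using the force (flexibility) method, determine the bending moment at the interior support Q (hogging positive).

Insert a hinge at Q; M_Q is the redundant, and each span becomes simply supported.
End slopes at the hinge Q, treating each span as simply supported:
  span PQ: point load 112 at a = 3.6: Pab(L + a)/(6LEI) = 733.8/EI
  span QR: UDL 11: wL³/(24EI) = 281.5/EI
  relative rotation θ_0 = (733.8 + 281.5)/EI = 1015/EI
A unit hogging moment at Q produces rotation L₁/(3EI) + L₂/(3EI) = 6.833/EI.
Slope continuity at Q: θ_0 = M_Q·6.833/EI, so M_Q = 1015/6.833 = 148.6 kN·m (hogging).

M_Q = 148.6 kN·m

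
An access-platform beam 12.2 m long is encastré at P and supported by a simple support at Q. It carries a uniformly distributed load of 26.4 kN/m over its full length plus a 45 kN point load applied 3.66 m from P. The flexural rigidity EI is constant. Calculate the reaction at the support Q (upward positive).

R_Q = 126.2 kN

Choose R_Q as the redundant. The primary structure is the cantilever fixed at P.
Deflection at Q on the released cantilever, summing each load's contribution:
  UDL 26.4: wL⁴/(8EI) = 73106/EI
  point load 45 at a = 3.66: Pa²(3L − a)/(6EI) = 3309/EI
  δ_0 = 76415/EI
Flexibility coefficient — unit upward force at Q: δ_{QQ} = L³/(3EI) = 605.3/EI.
The prop prevents deflection at Q: R_Q = δ_0/δ_{QQ} = 76415/605.3 = 126.2 kN.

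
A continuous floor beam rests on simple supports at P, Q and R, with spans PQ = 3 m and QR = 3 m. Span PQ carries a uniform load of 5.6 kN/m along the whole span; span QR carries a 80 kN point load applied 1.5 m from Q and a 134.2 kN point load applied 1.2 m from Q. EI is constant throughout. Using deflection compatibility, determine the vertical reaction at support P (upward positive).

R_P = -13.03 kN

Insert a hinge at Q; M_Q is the redundant, and each span becomes simply supported.
End slopes at the hinge Q, treating each span as simply supported:
  span PQ: UDL 5.6: wL³/(24EI) = 6.3/EI
  span QR: point load 80 at a = 1.5: Pab(L + b)/(6LEI) = 45/EI
  span QR: point load 134.2 at a = 1.2: Pab(L + b)/(6LEI) = 77.3/EI
  relative rotation θ_0 = (6.3 + 122.3)/EI = 128.6/EI
A unit hogging moment at Q produces rotation L₁/(3EI) + L₂/(3EI) = 2/EI.
Slope continuity at Q: θ_0 = M_Q·2/EI, so M_Q = 128.6/2 = 64.3 kN·m (hogging).
Span PQ, ΣM about P with M_Q applied at Q: R_Q^{PQ}·3 = 25.2 + 64.3, so R_Q^{PQ} = 29.83 kN and R_P = 16.8 − 29.83 = -13.03 kN.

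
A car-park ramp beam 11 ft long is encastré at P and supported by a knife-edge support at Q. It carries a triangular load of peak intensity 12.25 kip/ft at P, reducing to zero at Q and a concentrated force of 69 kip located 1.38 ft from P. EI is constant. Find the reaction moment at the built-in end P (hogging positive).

M_P = 176.9 kip·ft

Release the roller at Q. Primary structure: cantilever fixed at P.
Downward deflection at the released point Q due to the loads:
  triangular load, peak 12.25 at the fixed end: w₀L⁴/(30EI) = 5978/EI
  point load 69 at a = 1.38: Pa²(3L − a)/(6EI) = 692.5/EI
  δ_0 = 6671/EI
Flexibility coefficient — unit upward force at Q: δ_{QQ} = L³/(3EI) = 443.7/EI.
The prop prevents deflection at Q: R_Q = δ_0/δ_{QQ} = 6671/443.7 = 15.04 kip.
Moment equilibrium about P: M_P = Σ(load moments about P) − R_Q·L = 342.3 − 15.04×11 = 176.9 kip·ft.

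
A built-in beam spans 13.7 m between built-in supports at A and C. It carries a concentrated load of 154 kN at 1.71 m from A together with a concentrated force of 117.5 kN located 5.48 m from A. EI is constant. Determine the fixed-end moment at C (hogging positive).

Take the two fixed-end moments M_A, M_C as redundants; the released structure is the simple span AC.
On the primary (simply-supported) span, the end slopes from the loading are:
  at A: point load 154 at a = 1.71: Pab(L + b)/(6LEI) = 986.8/EI
  at C: point load 154 at a = 1.71: Pab(L + a)/(6LEI) = 591.9/EI
  at A: point load 117.5 at a = 5.48: Pab(L + b)/(6LEI) = 1411/EI
  at C: point load 117.5 at a = 5.48: Pab(L + a)/(6LEI) = 1235/EI
  θ_A0 = 2398/EI,  θ_C0 = 1827/EI
Flexibility coefficients: a unit moment at one end gives L/(3EI) there and L/(6EI) at the far end, so f₁₁ = f₂₂ = 4.567/EI and f₁₂ = f₂₁ = 2.283/EI.
Compatibility — zero rotation at each built-in end:
  4.567 M_A + 2.283 M_C = 2398
  2.283 M_A + 4.567 M_C = 1827
Solving the pair gives M_A = 433.5 kN·m and M_C = 183.3 kN·m (hogging).

M_C = 183.3 kN·m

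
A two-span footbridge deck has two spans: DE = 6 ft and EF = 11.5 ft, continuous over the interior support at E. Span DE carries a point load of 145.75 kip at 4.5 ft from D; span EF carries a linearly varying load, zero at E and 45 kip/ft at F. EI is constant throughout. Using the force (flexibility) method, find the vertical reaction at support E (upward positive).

R_E = 265.9 kip

Insert a hinge at E; M_E is the redundant, and each span becomes simply supported.
Rotations at E on the released spans (each span's end-slope, ×1/EI):
  span DE: point load 145.75 at a = 4.5: Pab(L + a)/(6LEI) = 286.9/EI
  span EF: triangular load, peak 45: 7w₀L³/(360EI) = 1331/EI
  relative rotation θ_0 = (286.9 + 1331)/EI = 1618/EI
A unit hogging moment at E produces rotation L₁/(3EI) + L₂/(3EI) = 5.833/EI.
Compatibility: M_E·(L₁+L₂)/(3EI) = θ_0, giving M_E = 277.3 kip·ft (hogging).
Span DE, ΣM about D with M_E applied at E: R_E^{DE}·6 = 655.9 + 277.3, so R_E^{DE} = 155.5 kip and R_D = 145.8 − 155.5 = -9.783 kip.
Span EF, ΣM about F: R_E^{EF}·11.5 = 991.9 + 277.3, so R_E^{EF} = 110.4 kip and R_F = 258.8 − 110.4 = 148.4 kip.
R_E = 155.5 + 110.4 = 265.9 kip.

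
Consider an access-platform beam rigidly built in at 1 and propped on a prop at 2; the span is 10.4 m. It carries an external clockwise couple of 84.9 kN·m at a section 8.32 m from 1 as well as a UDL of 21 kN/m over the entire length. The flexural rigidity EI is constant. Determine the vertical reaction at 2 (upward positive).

R_2 = 93.66 kN

Take the reaction at 2 as the redundant and release it; the primary structure is a cantilever fixed at 1.
Downward deflection at the released point 2 due to the loads:
  clockwise couple 84.9 at a = 8.32: M₀a(2L − a)/(2EI) = 4408/EI
  UDL 21: wL⁴/(8EI) = 30709/EI
  δ_0 = 35117/EI
Tip deflection under a unit load at 2: L³/(3EI) = 375/EI.
The prop prevents deflection at 2: R_2 = δ_0/δ_{22} = 35117/375 = 93.66 kN.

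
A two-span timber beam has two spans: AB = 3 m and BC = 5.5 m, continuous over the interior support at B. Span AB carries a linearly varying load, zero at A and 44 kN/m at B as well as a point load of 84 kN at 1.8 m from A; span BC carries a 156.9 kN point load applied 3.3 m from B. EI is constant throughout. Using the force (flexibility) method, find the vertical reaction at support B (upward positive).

Release continuity at B by inserting a hinge; the redundant is the internal moment M_B. The primary structure is two simply-supported spans AB and BC.
Discontinuity in slope at B on the released structure — sum the simple-span end rotations:
  span AB: triangular load, peak 44: w₀L³/(45EI) = 26.4/EI
  span AB: point load 84 at a = 1.8: Pab(L + a)/(6LEI) = 48.38/EI
  span BC: point load 156.9 at a = 3.3: Pab(L + b)/(6LEI) = 265.8/EI
  relative rotation θ_0 = (74.78 + 265.8)/EI = 340.6/EI
A unit hogging moment at B produces rotation L₁/(3EI) + L₂/(3EI) = 2.833/EI.
Slope continuity at B: θ_0 = M_B·2.833/EI, so M_B = 340.6/2.833 = 120.2 kN·m (hogging).
Span AB, ΣM about A with M_B applied at B: R_B^{AB}·3 = 283.2 + 120.2, so R_B^{AB} = 134.5 kN and R_A = 150 − 134.5 = 15.53 kN.
Span BC, ΣM about C: R_B^{BC}·5.5 = 345.2 + 120.2, so R_B^{BC} = 84.61 kN and R_C = 156.9 − 84.61 = 72.29 kN.
R_B = 134.5 + 84.61 = 219.1 kN.

R_B = 219.1 kN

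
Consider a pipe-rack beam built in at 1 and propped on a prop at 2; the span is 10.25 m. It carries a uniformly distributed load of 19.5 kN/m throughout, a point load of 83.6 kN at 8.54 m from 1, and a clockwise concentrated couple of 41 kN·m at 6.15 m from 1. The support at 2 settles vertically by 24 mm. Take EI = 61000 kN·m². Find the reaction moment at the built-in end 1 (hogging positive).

M_1 = 356.7 kN·m

Remove the prop at 2; the released (primary) structure is a cantilever built in at 1.
Primary-structure tip deflection at 2 by superposition:
  UDL 19.5: wL⁴/(8EI) = 26905/EI
  point load 83.6 at a = 8.54: Pa²(3L − a)/(6EI) = 22569/EI
  clockwise couple 41 at a = 6.15: M₀a(2L − a)/(2EI) = 1809/EI
  δ_0 = 51284/EI
Tip deflection under a unit load at 2: L³/(3EI) = 359/EI.
With EI = 61000 kN·m²: δ_0 = 0.84072 m and δ_{22} = 0.005885 m/kN.
Compatibility — the beam at 2 must follow the support down by 0.024 m: δ_0 − R_2·δ_{22} = 0.024, so R_2 = (0.84072 − 0.024)/0.005885 = 138.8 kN.
Moment equilibrium about 1: M_1 = Σ(load moments about 1) − R_2·L = 1779 − 138.8×10.25 = 356.7 kN·m.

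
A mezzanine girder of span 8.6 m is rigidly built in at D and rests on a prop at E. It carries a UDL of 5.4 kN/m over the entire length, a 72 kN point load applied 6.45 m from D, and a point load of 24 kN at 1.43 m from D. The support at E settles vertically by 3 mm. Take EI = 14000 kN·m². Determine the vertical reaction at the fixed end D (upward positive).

R_D = 78.72 kN

Release the roller at E. Primary structure: cantilever fixed at D.
Downward deflection at the released point E due to the loads:
  UDL 5.4: wL⁴/(8EI) = 3692/EI
  point load 72 at a = 6.45: Pa²(3L − a)/(6EI) = 9660/EI
  point load 24 at a = 1.43: Pa²(3L − a)/(6EI) = 199.3/EI
  δ_0 = 13552/EI
Tip deflection under a unit load at E: L³/(3EI) = 212/EI.
With EI = 14000 kN·m²: δ_0 = 0.96798 m and δ_{EE} = 0.015144 m/kN.
Compatibility — the beam at E must follow the support down by 0.003 m: δ_0 − R_E·δ_{EE} = 0.003, so R_E = (0.96798 − 0.003)/0.015144 = 63.72 kN.
Vertical equilibrium: R_D = ΣP − R_E = 142.4 − 63.72 = 78.72 kN.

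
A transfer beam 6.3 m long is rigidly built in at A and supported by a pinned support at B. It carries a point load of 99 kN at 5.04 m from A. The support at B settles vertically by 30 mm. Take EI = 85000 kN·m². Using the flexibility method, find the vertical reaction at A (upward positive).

R_A = 59.9 kN

Choose R_B as the redundant. The primary structure is the cantilever fixed at A.
Free-end deflection of the primary structure under the applied loading (downward +):
  point load 99 at a = 5.04: Pa²(3L − a)/(6EI) = 5809/EI
Tip deflection under a unit load at B: L³/(3EI) = 83.35/EI.
With EI = 85000 kN·m²: δ_0 = 0.068342 m and δ_{BB} = 0.000981 m/kN.
Compatibility — the beam at B must follow the support down by 0.03 m: δ_0 − R_B·δ_{BB} = 0.03, so R_B = (0.068342 − 0.03)/0.000981 = 39.1 kN.
Vertical equilibrium: R_A = ΣP − R_B = 99 − 39.1 = 59.9 kN.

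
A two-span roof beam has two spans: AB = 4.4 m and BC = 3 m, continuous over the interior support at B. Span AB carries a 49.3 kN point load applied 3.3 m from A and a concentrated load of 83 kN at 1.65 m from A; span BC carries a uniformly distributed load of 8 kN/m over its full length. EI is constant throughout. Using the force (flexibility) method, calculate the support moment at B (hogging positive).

Take M_B as the redundant. Released structure: two simple spans AB and BC with a hinge at B.
Rotations at B on the released spans (each span's end-slope, ×1/EI):
  span AB: point load 49.3 at a = 3.3: Pab(L + a)/(6LEI) = 52.2/EI
  span AB: point load 83 at a = 1.65: Pab(L + a)/(6LEI) = 86.31/EI
  span BC: UDL 8: wL³/(24EI) = 9/EI
  relative rotation θ_0 = (138.5 + 9)/EI = 147.5/EI
A unit hogging moment at B produces rotation L₁/(3EI) + L₂/(3EI) = 2.467/EI.
Slope continuity at B: θ_0 = M_B·2.467/EI, so M_B = 147.5/2.467 = 59.8 kN·m (hogging).

M_B = 59.8 kN·m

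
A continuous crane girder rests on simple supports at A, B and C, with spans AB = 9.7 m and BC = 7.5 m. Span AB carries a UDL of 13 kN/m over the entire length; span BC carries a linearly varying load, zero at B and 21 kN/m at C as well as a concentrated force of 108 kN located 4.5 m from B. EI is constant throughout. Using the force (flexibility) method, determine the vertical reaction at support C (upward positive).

R_C = 93.89 kN

Insert a hinge at B; M_B is the redundant, and each span becomes simply supported.
Rotations at B on the released spans (each span's end-slope, ×1/EI):
  span AB: UDL 13: wL³/(24EI) = 494.4/EI
  span BC: triangular load, peak 21: 7w₀L³/(360EI) = 172.3/EI
  span BC: point load 108 at a = 4.5: Pab(L + b)/(6LEI) = 340.2/EI
  relative rotation θ_0 = (494.4 + 512.5)/EI = 1007/EI
A unit hogging moment at B produces rotation L₁/(3EI) + L₂/(3EI) = 5.733/EI.
Slope continuity at B: θ_0 = M_B·5.733/EI, so M_B = 1007/5.733 = 175.6 kN·m (hogging).
Span BC, ΣM about C: R_B^{BC}·7.5 = 520.9 + 175.6, so R_B^{BC} = 92.86 kN and R_C = 186.8 − 92.86 = 93.89 kN.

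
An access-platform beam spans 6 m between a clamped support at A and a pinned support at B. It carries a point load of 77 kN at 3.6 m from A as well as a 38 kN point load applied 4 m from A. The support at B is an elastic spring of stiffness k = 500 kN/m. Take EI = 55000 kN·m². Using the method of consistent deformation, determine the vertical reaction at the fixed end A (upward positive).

R_A = 94.05 kN

Choose R_B as the redundant. The primary structure is the cantilever fixed at A.
Primary-structure tip deflection at B by superposition:
  point load 77 at a = 3.6: Pa²(3L − a)/(6EI) = 2395/EI
  point load 38 at a = 4: Pa²(3L − a)/(6EI) = 1419/EI
  δ_0 = 3814/EI
Flexibility coefficient — unit upward force at B: δ_{BB} = L³/(3EI) = 72/EI.
With EI = 55000 kN·m²: δ_0 = 0.06934 m and δ_{BB} = 0.001309 m/kN.
Compatibility — the spring shortens by R_B/k under the reaction it provides: δ_0 − R_B·δ_{BB} = R_B/k. With 1/k = 0.002 m/kN, R_B = δ_0 / (δ_{BB} + 1/k) = 0.06934 / (0.001309 + 0.002) = 20.95 kN.
Vertical equilibrium: R_A = ΣP − R_B = 115 − 20.95 = 94.05 kN.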